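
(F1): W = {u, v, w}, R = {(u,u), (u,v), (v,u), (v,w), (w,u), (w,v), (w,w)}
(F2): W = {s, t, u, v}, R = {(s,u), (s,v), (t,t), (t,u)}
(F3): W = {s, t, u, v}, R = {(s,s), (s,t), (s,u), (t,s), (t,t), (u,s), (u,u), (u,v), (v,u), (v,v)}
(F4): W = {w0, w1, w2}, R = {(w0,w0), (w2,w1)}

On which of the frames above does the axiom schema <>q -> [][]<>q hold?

(F4)

Frame correspondent (Sahlqvist): forall x forall y forall z ((xRy & x R^2 z) -> exists w (y = w & zRw)) — i.e. a generalized confluence (Geach) condition.
(F1): fails — uRv, uR²v but no t with v=t and vRt.
(F2): fails — tRt, tR²u but no w with t=w and uRw.
(F3): fails — sRs, sR²v but no w with s=w and vRw.
(F4): ✓.
Valid on: (F4).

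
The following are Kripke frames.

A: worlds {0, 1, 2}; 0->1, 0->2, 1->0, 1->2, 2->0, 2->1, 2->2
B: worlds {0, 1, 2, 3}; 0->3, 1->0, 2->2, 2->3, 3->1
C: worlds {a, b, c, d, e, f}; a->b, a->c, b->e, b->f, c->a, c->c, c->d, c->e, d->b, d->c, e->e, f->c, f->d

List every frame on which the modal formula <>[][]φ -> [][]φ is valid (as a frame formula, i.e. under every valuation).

A

This is the axiom for a generalized confluence (Geach) condition; its first-order frame correspondent is forall x forall y forall z ((xRy & x R^2 z) -> exists w (y R^2 w & z = w)).
A: condition met.
B: fails — 0R3, 0R²1 but no w with 3R²w and 1=w.
C: fails — aRb, aR²a but no w with bR²w and a=w.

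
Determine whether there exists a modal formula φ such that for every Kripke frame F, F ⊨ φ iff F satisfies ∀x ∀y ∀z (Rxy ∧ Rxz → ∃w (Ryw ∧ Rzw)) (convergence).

The condition is convergence. A defining modal formula is ◇□r → □◇r.
Suppose ◇□r→□◇r is valid. Take Rxy, Rxz and set V(r)={w : Ryw}. Then □r at y so ◇□r at x, so □◇r at x, so ◇r at z, giving w with Rzw and Ryw.

Yes — defined by ◇□r → □◇r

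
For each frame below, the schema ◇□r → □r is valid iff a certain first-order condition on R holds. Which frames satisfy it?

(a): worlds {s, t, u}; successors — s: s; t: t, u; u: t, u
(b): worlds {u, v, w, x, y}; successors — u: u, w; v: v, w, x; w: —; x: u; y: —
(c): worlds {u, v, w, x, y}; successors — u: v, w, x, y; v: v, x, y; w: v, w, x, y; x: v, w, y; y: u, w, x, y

(a)

The schema corresponds to the Euclidean property: ∀x ∀y ∀z (Rxy ∧ Rxz → Ryz).
(a): ✓.
(b): fails — Ruw and Ruw but not Rww.
(c): fails — Ruv and Ruw but not Rvw.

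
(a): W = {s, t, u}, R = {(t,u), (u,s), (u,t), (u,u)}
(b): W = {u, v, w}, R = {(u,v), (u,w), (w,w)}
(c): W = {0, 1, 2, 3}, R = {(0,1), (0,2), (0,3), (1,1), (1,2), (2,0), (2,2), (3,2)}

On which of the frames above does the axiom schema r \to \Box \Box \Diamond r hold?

The schema corresponds to a generalized confluence (Geach) condition: \forall x \forall z (x R^2 z \to \exists w (x = w \wedge zRw)).
(a): fails — tR²s but no w with t=w and sRw.
(b): fails — uR²w but no t with u=t and wRt.
(c): fails — 0R²0 but no w with 0=w and 0Rw.
Valid on no frame.

none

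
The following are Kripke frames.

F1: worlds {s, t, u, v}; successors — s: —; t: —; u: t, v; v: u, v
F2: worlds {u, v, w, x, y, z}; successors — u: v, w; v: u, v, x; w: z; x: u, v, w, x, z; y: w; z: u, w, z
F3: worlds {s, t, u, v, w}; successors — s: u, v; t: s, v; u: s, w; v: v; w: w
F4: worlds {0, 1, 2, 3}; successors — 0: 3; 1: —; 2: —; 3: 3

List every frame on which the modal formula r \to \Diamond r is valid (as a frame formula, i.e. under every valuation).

This is the axiom for a generalized confluence (Geach) condition; its first-order frame correspondent is \forall x \exists w (x = w \wedge xRw).
F1: fails — at s but no w with s=w and sRw.
F2: fails — at u but no t with u=t and uRt.
F3: fails — at s but no w* with s=w* and sRw*.
F4: fails — at 0 but no w with 0=w and 0Rw.

none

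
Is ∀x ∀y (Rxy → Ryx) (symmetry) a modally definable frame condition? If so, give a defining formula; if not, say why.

The condition is symmetry. A defining modal formula is q → □◇q.

Definable; q → □◇q defines it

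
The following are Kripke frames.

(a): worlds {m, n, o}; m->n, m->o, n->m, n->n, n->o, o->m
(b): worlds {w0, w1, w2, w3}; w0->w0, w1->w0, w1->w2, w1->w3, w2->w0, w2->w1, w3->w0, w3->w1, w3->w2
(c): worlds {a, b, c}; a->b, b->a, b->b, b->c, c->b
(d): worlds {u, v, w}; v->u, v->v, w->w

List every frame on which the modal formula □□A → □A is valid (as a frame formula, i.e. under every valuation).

(c), (d)

This is the axiom for density; its first-order frame correspondent is ∀x ∀y (Rxy → ∃z (Rxz ∧ Rzy)).
(a): fails — Rom but no z with Roz and Rzm.
(b): fails — Rw1w3 but no z with Rw1z and Rzw3.
(c): holds.
(d): holds.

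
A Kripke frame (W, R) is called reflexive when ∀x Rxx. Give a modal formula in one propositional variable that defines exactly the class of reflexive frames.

□q → q

A defining formula is □q → q (the T axiom).
Suppose □q→q is valid. At any x set V(q)={w : Rxw}. Then □q holds at x, so q holds at x, i.e. Rxx.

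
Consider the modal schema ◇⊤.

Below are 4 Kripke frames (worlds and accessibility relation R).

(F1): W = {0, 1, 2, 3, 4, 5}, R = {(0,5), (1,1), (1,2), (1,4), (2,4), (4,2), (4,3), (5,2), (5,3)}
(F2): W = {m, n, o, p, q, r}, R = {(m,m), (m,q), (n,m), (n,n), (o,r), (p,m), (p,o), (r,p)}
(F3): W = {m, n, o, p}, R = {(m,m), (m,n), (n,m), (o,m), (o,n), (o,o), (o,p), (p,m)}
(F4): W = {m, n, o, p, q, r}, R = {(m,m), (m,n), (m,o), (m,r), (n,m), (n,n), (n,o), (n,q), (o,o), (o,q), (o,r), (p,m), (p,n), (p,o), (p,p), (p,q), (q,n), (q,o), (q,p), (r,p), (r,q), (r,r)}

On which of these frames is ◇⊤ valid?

(F3), (F4)

Frame correspondent (Sahlqvist): ∀x ∃y Rxy — i.e. seriality.
(F1): fails — world 3 has no successor.
(F2): fails — world q has no successor.
(F3): satisfies the condition.
(F4): satisfies the condition.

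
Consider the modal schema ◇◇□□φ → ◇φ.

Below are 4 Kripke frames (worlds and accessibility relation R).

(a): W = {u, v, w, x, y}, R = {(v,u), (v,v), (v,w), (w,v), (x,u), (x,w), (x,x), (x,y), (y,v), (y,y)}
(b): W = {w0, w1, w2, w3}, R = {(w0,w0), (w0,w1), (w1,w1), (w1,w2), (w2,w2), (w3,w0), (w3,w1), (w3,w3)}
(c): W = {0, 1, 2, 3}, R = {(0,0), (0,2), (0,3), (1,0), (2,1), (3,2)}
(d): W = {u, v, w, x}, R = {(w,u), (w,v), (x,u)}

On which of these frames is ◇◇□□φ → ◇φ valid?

(d)

Frame correspondent (Sahlqvist): ∀x ∀y (xR²y → ∃w (yR²w ∧ xRw)) — i.e. a generalized confluence (Geach) condition.
(a): fails — vR²u but no t with uR²t and vRt.
(b): fails — w0R²w2 but no w with w2R²w and w0Rw.
(c): fails — 0R²3 but no w with 3R²w and 0Rw.
(d): satisfies the condition.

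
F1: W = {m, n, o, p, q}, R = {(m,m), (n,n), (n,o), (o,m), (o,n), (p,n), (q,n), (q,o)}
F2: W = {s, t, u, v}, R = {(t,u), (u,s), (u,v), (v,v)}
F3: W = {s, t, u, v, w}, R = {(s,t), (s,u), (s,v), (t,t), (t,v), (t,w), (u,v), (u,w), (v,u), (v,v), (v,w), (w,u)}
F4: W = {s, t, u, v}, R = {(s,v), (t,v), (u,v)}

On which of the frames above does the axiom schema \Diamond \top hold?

Frame correspondent (Sahlqvist): \forall x \exists y Rxy — i.e. seriality.
F1: ✓.
F2: fails — world s has no successor.
F3: ✓.
F4: fails — world v has no successor.
Valid on: F1, F3.

F1, F3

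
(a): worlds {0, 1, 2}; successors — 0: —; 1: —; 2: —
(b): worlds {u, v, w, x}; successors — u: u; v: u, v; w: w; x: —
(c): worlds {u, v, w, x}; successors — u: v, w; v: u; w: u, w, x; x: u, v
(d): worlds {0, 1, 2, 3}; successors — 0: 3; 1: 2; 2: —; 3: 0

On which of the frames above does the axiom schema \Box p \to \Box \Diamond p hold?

This is the axiom for a generalized confluence (Geach) condition; its first-order frame correspondent is \forall x \forall z (xRz \to \exists w (xRw \wedge zRw)).
(a): ✓.
(b): ✓.
(c): fails — uRv but no t with uRt and vRt.
(d): fails — 0R3 but no w with 0Rw and 3Rw.
Valid on: (a), (b).

(a), (b)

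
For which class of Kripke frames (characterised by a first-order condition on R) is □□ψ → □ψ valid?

This schema is the C4 axiom.
Its frame correspondent is density — ∀x ∀y (Rxy → ∃z (Rxz ∧ Rzy)).

density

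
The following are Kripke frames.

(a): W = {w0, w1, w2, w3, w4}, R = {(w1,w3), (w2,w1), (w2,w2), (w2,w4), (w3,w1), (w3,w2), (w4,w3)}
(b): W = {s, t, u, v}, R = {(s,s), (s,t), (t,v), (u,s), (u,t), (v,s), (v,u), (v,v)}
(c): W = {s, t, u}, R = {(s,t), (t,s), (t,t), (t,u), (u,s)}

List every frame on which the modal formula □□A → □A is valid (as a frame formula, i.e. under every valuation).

This is the axiom for density; its first-order frame correspondent is ∀x ∀y (Rxy → ∃z (Rxz ∧ Rzy)).
(a): fails — Rw1w3 but no z with Rw1z and Rzw3.
(b): ✓.
(c): fails — Rus but no z with Ruz and Rzs.

(b)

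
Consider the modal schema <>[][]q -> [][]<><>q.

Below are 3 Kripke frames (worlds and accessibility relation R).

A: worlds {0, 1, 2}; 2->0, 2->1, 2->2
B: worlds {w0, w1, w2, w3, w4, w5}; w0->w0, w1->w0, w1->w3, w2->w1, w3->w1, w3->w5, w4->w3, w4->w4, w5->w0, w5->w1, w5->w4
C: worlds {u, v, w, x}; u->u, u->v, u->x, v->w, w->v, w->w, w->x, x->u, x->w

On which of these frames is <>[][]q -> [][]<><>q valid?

C

The schema corresponds to a generalized confluence (Geach) condition: forall x forall y forall z ((xRy & x R^2 z) -> exists w (y R^2 w & z R^2 w)).
A: fails — 2R0, 2R²0 but no w with 0R²w and 0R²w.
B: fails — w5Rw0, w5R²w4 but no w with w0R²w and w4R²w.
C: holds.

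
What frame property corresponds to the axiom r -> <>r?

reflexivity

This is a form of the T axiom.
Its frame correspondent is reflexivity — forall x Rxx.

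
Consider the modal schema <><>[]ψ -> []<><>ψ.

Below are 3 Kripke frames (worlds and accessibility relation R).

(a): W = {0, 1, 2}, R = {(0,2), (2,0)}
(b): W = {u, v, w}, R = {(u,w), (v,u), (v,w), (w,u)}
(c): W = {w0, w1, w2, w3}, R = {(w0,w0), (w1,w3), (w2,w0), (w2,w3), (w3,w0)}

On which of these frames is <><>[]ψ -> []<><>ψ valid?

(a), (c)

Frame correspondent (Sahlqvist): forall x forall y forall z ((x R^2 y & xRz) -> exists w (yRw & z R^2 w)) — i.e. a generalized confluence (Geach) condition.
(a): holds.
(b): fails — vR²u, vRu but no t with uRt and uR²t.
(c): holds.
Valid on: (a), (c).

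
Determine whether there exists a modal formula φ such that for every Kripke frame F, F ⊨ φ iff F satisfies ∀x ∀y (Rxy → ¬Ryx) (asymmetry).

If a class were modally definable it would be closed under surjective bounded morphisms (Goldblatt–Thomason).
The 4-cycle (worlds w0,w1,w2,w3 with w0→w1→w2→w3→w0) is asymmetric. Mapping every world to a single reflexive point • is a surjective bounded morphism, and the reflexive point is not asymmetric (R•• but asymmetry requires ¬R••).
So no modal formula (or set of formulas) defines exactly the asymmetric frames.

No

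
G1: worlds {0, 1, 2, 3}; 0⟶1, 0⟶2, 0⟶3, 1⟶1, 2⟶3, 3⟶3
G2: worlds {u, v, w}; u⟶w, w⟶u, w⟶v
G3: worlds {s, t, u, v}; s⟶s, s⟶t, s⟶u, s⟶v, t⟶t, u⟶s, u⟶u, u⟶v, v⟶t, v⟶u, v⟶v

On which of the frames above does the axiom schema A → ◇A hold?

G3

The schema corresponds to reflexivity: ∀x Rxx.
G1: fails — world 0 does not see itself.
G2: fails — world u does not see itself.
G3: condition met.
Valid on: G3.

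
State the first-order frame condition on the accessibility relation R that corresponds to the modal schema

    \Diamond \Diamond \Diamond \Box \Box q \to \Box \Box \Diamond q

This is a Sahlqvist (Geach-type) schema ◇^3□^2q → □^2◇^1q.
First-order correspondent: \forall x \forall y \forall z ((x R^3 y \wedge x R^2 z) \to \exists w (y R^2 w \wedge zRw)).

\forall x \forall y \forall z ((x R^3 y \wedge x R^2 z) \to \exists w (y R^2 w \wedge zRw))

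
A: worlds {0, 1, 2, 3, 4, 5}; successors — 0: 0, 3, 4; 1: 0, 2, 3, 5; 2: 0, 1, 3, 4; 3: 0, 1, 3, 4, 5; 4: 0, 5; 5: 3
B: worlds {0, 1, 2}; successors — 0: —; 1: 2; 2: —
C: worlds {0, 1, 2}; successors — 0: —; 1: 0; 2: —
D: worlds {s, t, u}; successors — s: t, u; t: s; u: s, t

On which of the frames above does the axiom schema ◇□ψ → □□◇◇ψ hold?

A, B, C

This is the axiom for a generalized confluence (Geach) condition; its first-order frame correspondent is ∀x ∀y ∀z ((xRy ∧ xR²z) → ∃w (yRw ∧ zR²w)).
A: ✓.
B: ✓.
C: ✓.
D: fails — sRt, sR²t but no w with tRw and tR²w.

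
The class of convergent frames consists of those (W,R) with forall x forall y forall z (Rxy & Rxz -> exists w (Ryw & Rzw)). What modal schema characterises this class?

A defining formula is ◇□r → □◇r (the .2 axiom).

◇□r → □◇r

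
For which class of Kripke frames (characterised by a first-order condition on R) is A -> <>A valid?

This schema is equivalent to the T axiom □A → A.
Its frame correspondent is reflexivity — forall x Rxx.

reflexivity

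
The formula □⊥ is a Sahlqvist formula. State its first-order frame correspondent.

This is the Ver axiom.
Its frame correspondent is emptiness of R — ∀x ∀y ¬Rxy.

emptiness of R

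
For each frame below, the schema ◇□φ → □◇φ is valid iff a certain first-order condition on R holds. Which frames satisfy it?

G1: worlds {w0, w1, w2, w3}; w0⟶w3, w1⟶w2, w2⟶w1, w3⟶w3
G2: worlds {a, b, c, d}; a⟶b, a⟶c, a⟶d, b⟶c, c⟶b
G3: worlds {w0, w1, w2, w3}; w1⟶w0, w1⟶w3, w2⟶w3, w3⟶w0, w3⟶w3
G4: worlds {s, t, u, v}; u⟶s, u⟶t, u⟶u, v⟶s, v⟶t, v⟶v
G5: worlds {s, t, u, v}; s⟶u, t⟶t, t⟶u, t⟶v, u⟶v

Frame correspondent (Sahlqvist): ∀x ∀y ∀z (Rxy ∧ Rxz → ∃w (Ryw ∧ Rzw)) — i.e. convergence.
G1: ✓.
G2: fails — Rab and Rac but b and c have no common successor.
G3: fails — Rw1w0 and Rw1w0 but w0 and w0 have no common successor.
G4: fails — Rut and Rut but t and t have no common successor.
G5: fails — Rtv and Rtv but v and v have no common successor.
Valid on: G1.

G1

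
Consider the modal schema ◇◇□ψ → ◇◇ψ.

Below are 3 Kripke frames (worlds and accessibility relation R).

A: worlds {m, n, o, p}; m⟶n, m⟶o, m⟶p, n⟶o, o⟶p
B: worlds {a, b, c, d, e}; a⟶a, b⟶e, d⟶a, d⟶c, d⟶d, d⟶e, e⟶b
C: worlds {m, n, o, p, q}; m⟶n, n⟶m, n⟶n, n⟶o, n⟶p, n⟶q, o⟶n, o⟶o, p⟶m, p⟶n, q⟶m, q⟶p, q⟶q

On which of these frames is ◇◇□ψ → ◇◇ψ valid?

C

This is the axiom for a generalized confluence (Geach) condition; its first-order frame correspondent is ∀x ∀y (xR²y → ∃w (yRw ∧ xR²w)).
A: fails — mR²p but no w with pRw and mR²w.
B: fails — bR²b but no w with bRw and bR²w.
C: ✓.
Valid on: C.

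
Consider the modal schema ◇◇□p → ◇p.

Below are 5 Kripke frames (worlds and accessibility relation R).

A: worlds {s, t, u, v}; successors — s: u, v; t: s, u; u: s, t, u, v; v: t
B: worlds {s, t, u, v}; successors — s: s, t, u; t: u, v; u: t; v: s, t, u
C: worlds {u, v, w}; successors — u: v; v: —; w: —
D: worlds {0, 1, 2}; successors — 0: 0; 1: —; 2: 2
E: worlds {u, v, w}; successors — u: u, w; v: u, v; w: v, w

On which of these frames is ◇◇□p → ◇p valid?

This is the axiom for a generalized confluence (Geach) condition; its first-order frame correspondent is ∀x ∀y (xR²y → ∃w (yRw ∧ xRw)).
A: fails — sR²v but no w with vRw and sRw.
B: fails — tR²u but no w with uRw and tRw.
C: satisfies the condition.
D: satisfies the condition.
E: satisfies the condition.

C, D, E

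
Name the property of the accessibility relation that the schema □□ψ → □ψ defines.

density: ∀x ∀y (Rxy → ∃z (Rxz ∧ Rzy))

Suppose □□ψ→□ψ is valid. Take Rxy and set V(ψ)={w : xR²w}. Then □□ψ at x, so □ψ at x, so ψ at y, i.e. ∃z(Rxz∧Rzy).
The converse is a direct semantic check.
Frame condition: ∀x ∀y (Rxy → ∃z (Rxz ∧ Rzy)).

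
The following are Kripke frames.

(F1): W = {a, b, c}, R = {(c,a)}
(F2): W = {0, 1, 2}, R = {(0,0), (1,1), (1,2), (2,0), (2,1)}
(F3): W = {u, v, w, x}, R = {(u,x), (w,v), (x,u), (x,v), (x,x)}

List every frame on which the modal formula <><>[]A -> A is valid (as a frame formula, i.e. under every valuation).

The schema corresponds to a generalized confluence (Geach) condition: forall x forall y (x R^2 y -> exists w (yRw & x = w)).
(F1): holds.
(F2): fails — 1R²0 but no w with 0Rw and 1=w.
(F3): fails — uR²u but no t with uRt and u=t.

(F1)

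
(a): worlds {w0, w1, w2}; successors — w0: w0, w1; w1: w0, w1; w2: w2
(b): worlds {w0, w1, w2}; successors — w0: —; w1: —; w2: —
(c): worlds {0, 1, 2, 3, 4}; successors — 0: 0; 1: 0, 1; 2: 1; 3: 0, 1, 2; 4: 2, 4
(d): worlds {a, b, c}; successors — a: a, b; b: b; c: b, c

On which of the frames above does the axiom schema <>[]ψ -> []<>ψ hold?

(a), (b), (d)

This is the axiom for convergence; its first-order frame correspondent is forall x forall y forall z (Rxy & Rxz -> exists w (Ryw & Rzw)).
(a): condition met.
(b): condition met.
(c): fails — R32 and R30 but 2 and 0 have no common successor.
(d): condition met.
Valid on: (a), (b), (d).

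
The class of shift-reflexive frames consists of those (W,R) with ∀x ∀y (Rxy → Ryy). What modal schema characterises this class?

This is shift-reflexivity; the standard corresponding axiom is T□: □(□s → s).

□(□s → s)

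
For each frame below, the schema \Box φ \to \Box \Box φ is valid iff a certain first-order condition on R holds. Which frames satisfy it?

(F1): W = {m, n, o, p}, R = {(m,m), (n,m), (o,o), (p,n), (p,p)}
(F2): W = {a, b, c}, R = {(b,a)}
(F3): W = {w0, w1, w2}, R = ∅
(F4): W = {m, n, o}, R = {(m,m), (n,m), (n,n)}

(F2), (F3), (F4)

The schema corresponds to transitivity: \forall x \forall y \forall z (Rxy \wedge Ryz \to Rxz).
(F1): fails — Rpn and Rnm but not Rpm.
(F2): holds.
(F3): holds.
(F4): holds.
Valid on: (F2), (F3), (F4).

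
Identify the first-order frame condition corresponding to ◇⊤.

seriality: ∀x ∃y Rxy

◇⊤ holds at w iff w has a successor, so frame-validity of ◇⊤ is exactly seriality. Equivalently via □ψ → ◇ψ:
Suppose □ψ→◇ψ is valid. At any x set V(ψ)=W. Then □ψ at x, so ◇ψ at x, so x has a successor.
The converse is a direct semantic check.
So the correspondent is seriality.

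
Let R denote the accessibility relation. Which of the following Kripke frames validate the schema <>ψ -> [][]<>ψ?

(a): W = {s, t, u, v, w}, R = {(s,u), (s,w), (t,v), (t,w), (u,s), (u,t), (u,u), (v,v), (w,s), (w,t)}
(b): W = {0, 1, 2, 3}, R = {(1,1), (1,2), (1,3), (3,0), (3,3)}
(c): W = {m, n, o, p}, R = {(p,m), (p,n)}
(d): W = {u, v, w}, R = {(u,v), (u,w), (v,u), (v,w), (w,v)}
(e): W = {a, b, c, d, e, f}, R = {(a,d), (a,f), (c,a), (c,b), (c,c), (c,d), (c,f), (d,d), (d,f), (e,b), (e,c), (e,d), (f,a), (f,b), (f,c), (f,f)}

Frame correspondent (Sahlqvist): forall x forall y forall z ((xRy & x R^2 z) -> exists w (y = w & zRw)) — i.e. a generalized confluence (Geach) condition.
(a): fails — sRu, sR²t but no w* with u=w* and tRw*.
(b): fails — 1R1, 1R²0 but no w with 1=w and 0Rw.
(c): holds.
(d): fails — uRv, uR²v but no t with v=t and vRt.
(e): fails — aRd, aR²b but no w with d=w and bRw.

(c)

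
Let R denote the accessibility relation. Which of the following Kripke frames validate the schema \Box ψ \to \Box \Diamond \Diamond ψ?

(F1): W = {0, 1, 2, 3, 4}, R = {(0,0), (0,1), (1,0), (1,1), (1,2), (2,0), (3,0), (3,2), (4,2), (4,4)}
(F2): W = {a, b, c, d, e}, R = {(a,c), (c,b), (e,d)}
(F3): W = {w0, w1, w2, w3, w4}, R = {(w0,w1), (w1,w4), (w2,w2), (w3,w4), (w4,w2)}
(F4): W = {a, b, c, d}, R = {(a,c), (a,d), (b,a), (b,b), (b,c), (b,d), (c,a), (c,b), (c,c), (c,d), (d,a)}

(F4)

Frame correspondent (Sahlqvist): \forall x \forall z (xRz \to \exists w (xRw \wedge z R^2 w)) — i.e. a generalized confluence (Geach) condition.
(F1): fails — 4R2 but no w with 4Rw and 2R²w.
(F2): fails — aRc but no w with aRw and cR²w.
(F3): fails — w0Rw1 but no w with w0Rw and w1R²w.
(F4): holds.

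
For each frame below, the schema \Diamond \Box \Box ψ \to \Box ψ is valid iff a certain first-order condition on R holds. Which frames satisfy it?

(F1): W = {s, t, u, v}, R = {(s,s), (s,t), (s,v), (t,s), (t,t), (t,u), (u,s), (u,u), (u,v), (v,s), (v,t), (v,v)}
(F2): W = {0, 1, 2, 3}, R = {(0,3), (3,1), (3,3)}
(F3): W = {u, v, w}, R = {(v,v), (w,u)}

(F1)

Frame correspondent (Sahlqvist): \forall x \forall y \forall z ((xRy \wedge xRz) \to \exists w (y R^2 w \wedge z = w)) — i.e. a generalized confluence (Geach) condition.
(F1): holds.
(F2): fails — 3R1, 3R1 but no w with 1R²w and 1=w.
(F3): fails — wRu, wRu but no t with uR²t and u=t.
Valid on: (F1).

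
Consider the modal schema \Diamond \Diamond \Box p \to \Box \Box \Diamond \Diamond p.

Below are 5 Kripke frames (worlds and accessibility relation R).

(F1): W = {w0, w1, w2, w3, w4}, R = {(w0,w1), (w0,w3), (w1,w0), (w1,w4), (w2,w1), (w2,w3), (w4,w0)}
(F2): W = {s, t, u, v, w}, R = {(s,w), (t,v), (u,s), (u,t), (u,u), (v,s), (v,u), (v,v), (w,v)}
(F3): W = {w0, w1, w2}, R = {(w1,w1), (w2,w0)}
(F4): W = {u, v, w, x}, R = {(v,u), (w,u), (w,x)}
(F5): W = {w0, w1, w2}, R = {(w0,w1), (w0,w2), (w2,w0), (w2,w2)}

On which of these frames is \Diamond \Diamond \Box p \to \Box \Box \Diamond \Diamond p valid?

The schema corresponds to a generalized confluence (Geach) condition: \forall x \forall y \forall z ((x R^2 y \wedge x R^2 z) \to \exists w (yRw \wedge z R^2 w)).
(F1): fails — w0R²w0, w0R²w0 but no w with w0Rw and w0R²w.
(F2): fails — tR²s, tR²s but no w* with sRw* and sR²w*.
(F3): holds.
(F4): holds.
(F5): fails — w2R²w0, w2R²w1 but no w with w0Rw and w1R²w.

(F3), (F4)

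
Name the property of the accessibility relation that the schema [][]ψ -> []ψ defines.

density: forall x forall y (Rxy -> exists z (Rxz & Rzy))

Suppose □□ψ→□ψ is valid. Take Rxy and set V(ψ)={w : xR²w}. Then □□ψ at x, so □ψ at x, so ψ at y, i.e. ∃z(Rxz∧Rzy).
The converse is a direct semantic check.
Frame condition: forall x forall y (Rxy -> exists z (Rxz & Rzy)).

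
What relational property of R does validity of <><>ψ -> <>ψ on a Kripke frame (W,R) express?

This is frame-equivalent to □ψ → □□ψ (substitute ¬ψ for ψ and contrapose).
Suppose □ψ→□□ψ is valid. Take Rxy, Ryz and set V(ψ)={w : Rxw}. Then □ψ at x, so □□ψ at x, so □ψ at y, so ψ at z, i.e. Rxz.
The converse is a direct semantic check.
So the correspondent is transitivity.

transitivity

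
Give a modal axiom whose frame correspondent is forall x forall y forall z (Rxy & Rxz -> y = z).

◇s → □s

The condition is partial functionality. The CD schema ◇s → □s defines it.
Suppose ◇s→□s is valid. Take Rxy, Rxz and set V(s)={y}. Then ◇s at x, so □s at x, so s at z, i.e. z=y.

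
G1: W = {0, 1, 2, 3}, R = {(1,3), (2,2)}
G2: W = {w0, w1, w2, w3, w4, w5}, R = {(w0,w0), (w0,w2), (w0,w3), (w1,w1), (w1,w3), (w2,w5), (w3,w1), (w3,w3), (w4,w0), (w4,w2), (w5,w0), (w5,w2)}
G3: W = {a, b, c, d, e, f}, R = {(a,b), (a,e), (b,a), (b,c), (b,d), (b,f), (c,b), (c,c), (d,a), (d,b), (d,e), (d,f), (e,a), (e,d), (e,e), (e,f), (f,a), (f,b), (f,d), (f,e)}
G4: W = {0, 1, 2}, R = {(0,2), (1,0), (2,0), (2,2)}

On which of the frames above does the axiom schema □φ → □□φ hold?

G1

This is the axiom for transitivity; its first-order frame correspondent is ∀x ∀y ∀z (Rxy ∧ Ryz → Rxz).
G1: holds.
G2: fails — Rw5w2 and Rw2w5 but not Rw5w5.
G3: fails — Rdf and Rfd but not Rdd.
G4: fails — R10 and R02 but not R12.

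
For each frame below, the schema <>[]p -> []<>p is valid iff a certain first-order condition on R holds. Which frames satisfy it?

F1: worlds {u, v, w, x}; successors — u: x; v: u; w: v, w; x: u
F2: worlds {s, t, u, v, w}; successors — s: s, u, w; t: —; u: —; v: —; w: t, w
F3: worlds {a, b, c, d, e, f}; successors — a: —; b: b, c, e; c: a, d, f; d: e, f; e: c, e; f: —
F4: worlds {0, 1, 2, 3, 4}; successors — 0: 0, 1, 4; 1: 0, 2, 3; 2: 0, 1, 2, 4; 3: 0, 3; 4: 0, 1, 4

F4

Frame correspondent (Sahlqvist): forall x forall y forall z (Rxy & Rxz -> exists w (Ryw & Rzw)) — i.e. convergence.
F1: fails — Rww and Rwv but w and v have no common successor.
F2: fails — Rsw and Rsu but w and u have no common successor.
F3: fails — Rbc and Rbb but c and b have no common successor.
F4: satisfies the condition.
Valid on: F4.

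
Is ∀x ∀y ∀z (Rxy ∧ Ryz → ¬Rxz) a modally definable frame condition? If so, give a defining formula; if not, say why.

No — not modally definable

Any modally definable frame class is closed under surjective bounded morphisms.
The 5-cycle (worlds w0,w1,w2,w3,w4 with w0→w1→w2→w3→w4→w0) is intransitive. Mapping every world to a single reflexive point • is a surjective bounded morphism; the reflexive point is not intransitive (R••∧R•• but R••).
Hence intransitivity is not modally definable.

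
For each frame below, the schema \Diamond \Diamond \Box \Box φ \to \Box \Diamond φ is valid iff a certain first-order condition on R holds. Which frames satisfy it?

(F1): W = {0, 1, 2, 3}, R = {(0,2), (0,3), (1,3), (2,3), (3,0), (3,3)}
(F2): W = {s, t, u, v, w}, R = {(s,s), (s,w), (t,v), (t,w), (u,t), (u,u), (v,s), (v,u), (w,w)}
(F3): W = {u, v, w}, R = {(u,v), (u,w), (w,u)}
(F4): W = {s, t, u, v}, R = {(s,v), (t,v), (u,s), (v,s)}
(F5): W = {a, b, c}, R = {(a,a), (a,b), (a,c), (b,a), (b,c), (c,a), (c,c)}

(F1), (F4), (F5)

Frame correspondent (Sahlqvist): \forall x \forall y \forall z ((x R^2 y \wedge xRz) \to \exists w (y R^2 w \wedge zRw)) — i.e. a generalized confluence (Geach) condition.
(F1): ✓.
(F2): fails — tR²w, tRv but no w* with wR²w* and vRw*.
(F3): fails — uR²u, uRv but no t with uR²t and vRt.
(F4): ✓.
(F5): ✓.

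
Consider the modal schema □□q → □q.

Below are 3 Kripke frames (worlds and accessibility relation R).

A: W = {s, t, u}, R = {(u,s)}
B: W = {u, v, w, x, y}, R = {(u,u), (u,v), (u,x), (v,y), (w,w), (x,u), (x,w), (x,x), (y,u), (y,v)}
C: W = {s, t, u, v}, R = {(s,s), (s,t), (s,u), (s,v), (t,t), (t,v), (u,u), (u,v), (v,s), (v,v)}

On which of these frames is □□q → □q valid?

C

Frame correspondent (Sahlqvist): ∀x ∀y (Rxy → ∃z (Rxz ∧ Rzy)) — i.e. density.
A: fails — Rus but no z with Ruz and Rzs.
B: fails — Rvy but no z with Rvz and Rzy.
C: holds.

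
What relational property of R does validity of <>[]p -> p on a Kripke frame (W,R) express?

Symmetry

Equivalently (dual form): p → □◇p.
Suppose p→□◇p is valid. Take Rxy and set V(p)={x}. Then p at x, so □◇p at x, so ◇p at y, so some z with Ryz has p; z=x, i.e. Ryx.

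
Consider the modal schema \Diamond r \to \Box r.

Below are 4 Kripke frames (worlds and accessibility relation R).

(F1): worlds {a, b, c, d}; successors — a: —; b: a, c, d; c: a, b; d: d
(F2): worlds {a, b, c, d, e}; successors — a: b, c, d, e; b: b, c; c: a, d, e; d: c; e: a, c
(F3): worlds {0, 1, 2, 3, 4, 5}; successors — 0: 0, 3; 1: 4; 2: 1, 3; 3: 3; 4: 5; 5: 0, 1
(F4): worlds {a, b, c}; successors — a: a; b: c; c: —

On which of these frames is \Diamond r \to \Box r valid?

(F4)

The schema corresponds to partial functionality: \forall x \forall y \forall z (Rxy \wedge Rxz \to y = z).
(F1): fails — b sees both a and c.
(F2): fails — a sees both b and c.
(F3): fails — 0 sees both 0 and 3.
(F4): satisfies the condition.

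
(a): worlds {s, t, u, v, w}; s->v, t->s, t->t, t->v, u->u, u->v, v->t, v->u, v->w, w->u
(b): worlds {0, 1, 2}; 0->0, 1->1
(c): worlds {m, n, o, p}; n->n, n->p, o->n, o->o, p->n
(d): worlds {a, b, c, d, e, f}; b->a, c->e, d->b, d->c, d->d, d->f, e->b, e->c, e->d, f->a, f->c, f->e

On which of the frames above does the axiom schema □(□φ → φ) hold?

(b)

This is the axiom for shift-reflexivity; its first-order frame correspondent is ∀x ∀y (Rxy → Ryy).
(a): fails — Ruv but not Rvv.
(b): ✓.
(c): fails — Rnp but not Rpp.
(d): fails — Reb but not Rbb.
Valid on: (b).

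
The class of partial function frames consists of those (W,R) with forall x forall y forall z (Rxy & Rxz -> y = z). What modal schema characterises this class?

◇s → □s

A defining formula is ◇s → □s (the CD axiom).
Suppose ◇s→□s is valid. Take Rxy, Rxz and set V(s)={y}. Then ◇s at x, so □s at x, so s at z, i.e. z=y.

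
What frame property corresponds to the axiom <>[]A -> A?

symmetry

Equivalently (dual form): A → □◇A.
Suppose A→□◇A is valid. Take Rxy and set V(A)={x}. Then A at x, so □◇A at x, so ◇A at y, so some z with Ryz has A; z=x, i.e. Ryx.
The converse is a direct semantic check.
Frame condition: forall x forall y (Rxy -> Ryx).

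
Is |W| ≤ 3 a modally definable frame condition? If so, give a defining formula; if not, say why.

Not definable by any modal formula

If a class were modally definable it would be closed under disjoint unions (Goldblatt–Thomason).
Any modal formula valid on each of 4 disjoint one-world frames is valid on their disjoint union (validity is preserved under disjoint unions). Each one-world frame has |W|=1≤3, but the union has |W|=4.
Hence having at most 3 worlds is not modally definable.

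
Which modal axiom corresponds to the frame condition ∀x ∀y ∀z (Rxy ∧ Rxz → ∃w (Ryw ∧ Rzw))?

◇□p → □◇p

The condition is convergence. The .2 schema ◇□p → □◇p defines it.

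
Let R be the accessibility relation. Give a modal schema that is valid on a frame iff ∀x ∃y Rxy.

A defining formula is □ψ → ◇ψ (the D axiom).
Suppose □ψ→◇ψ is valid. At any x set V(ψ)=W. Then □ψ at x, so ◇ψ at x, so x has a successor.

□ψ → ◇ψ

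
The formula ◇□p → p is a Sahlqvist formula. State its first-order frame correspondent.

symmetry

Replacing p by ¬p and contraposing gives the equivalent schema p → □◇p.
Suppose p→□◇p is valid. Take Rxy and set V(p)={x}. Then p at x, so □◇p at x, so ◇p at y, so some z with Ryz has p; z=x, i.e. Ryx.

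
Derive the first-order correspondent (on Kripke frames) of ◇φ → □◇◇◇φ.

This is a Sahlqvist (Geach-type) schema ◇^1□^0φ → □^1◇^3φ.
Minimal-valuation argument: fix x; take any y with xR^1y and any z with xR^1z. Set V(φ) to the set of worlds R-reachable from y in exactly 0 steps. Then □^0φ holds at y, so the antecedent holds at x; validity forces ◇^3φ at z, giving a w with zR^3w and yR^0w.
First-order correspondent: ∀x ∀y ∀z ((xRy ∧ xRz) → ∃w (y = w ∧ zR³w)).

∀x ∀y ∀z ((xRy ∧ xRz) → ∃w (y = w ∧ zR³w))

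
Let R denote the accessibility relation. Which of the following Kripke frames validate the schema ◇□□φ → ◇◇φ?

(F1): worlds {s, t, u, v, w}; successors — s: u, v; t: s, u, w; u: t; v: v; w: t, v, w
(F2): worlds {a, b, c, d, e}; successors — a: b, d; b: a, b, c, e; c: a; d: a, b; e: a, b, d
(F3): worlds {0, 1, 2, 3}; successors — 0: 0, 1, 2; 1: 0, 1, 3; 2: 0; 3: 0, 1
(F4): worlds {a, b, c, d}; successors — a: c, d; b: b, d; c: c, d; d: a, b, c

Frame correspondent (Sahlqvist): ∀x ∀y (xRy → ∃w (yR²w ∧ xR²w)) — i.e. a generalized confluence (Geach) condition.
(F1): fails — sRu but no w* with uR²w* and sR²w*.
(F2): ✓.
(F3): ✓.
(F4): ✓.
Valid on: (F2), (F3), (F4).

(F2), (F3), (F4)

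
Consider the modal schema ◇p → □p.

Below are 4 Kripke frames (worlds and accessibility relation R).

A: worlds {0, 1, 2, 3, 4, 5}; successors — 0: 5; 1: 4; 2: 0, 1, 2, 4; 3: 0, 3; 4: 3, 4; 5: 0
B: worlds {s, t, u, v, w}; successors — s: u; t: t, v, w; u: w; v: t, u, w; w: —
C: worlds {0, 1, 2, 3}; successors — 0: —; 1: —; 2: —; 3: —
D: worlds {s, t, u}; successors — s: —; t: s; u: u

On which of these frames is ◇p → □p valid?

C, D

This is the axiom for partial functionality; its first-order frame correspondent is ∀x ∀y ∀z (Rxy ∧ Rxz → y = z).
A: fails — 2 sees both 0 and 1.
B: fails — t sees both t and v.
C: ✓.
D: ✓.
Valid on: C, D.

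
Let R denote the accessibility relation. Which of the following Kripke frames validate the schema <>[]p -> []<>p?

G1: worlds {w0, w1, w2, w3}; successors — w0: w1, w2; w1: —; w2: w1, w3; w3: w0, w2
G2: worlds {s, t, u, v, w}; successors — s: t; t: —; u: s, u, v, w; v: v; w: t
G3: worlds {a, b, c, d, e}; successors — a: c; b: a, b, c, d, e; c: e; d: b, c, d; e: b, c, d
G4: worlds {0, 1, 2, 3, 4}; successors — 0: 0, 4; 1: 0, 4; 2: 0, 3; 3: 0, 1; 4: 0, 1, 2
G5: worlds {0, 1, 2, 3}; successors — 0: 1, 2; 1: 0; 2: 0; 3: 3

G4, G5

Frame correspondent (Sahlqvist): forall x forall y forall z (Rxy & Rxz -> exists w (Ryw & Rzw)) — i.e. convergence.
G1: fails — Rw0w1 and Rw0w1 but w1 and w1 have no common successor.
G2: fails — Rst and Rst but t and t have no common successor.
G3: fails — Rbc and Rba but c and a have no common successor.
G4: ✓.
G5: ✓.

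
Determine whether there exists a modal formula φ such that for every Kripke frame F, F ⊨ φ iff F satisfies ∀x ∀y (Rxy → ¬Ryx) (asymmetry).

If a class were modally definable it would be closed under surjective bounded morphisms (Goldblatt–Thomason).
The 3-cycle (worlds w0,w1,w2 with w0→w1→w2→w0) is asymmetric. Mapping every world to a single reflexive point • is a surjective bounded morphism, and the reflexive point is not asymmetric (R•• but asymmetry requires ¬R••).
Hence asymmetry is not modally definable.

Not modally definable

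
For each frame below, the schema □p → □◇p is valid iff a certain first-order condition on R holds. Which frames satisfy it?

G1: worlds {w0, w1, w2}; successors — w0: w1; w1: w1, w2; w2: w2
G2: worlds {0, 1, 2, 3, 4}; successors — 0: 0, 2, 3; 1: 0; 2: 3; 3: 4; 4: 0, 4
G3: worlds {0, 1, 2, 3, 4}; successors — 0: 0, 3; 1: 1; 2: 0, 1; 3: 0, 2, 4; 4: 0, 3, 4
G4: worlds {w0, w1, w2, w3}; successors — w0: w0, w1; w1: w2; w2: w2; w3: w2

G1, G3

The schema corresponds to a generalized confluence (Geach) condition: ∀x ∀z (xRz → ∃w (xRw ∧ zRw)).
G1: ✓.
G2: fails — 0R3 but no w with 0Rw and 3Rw.
G3: ✓.
G4: fails — w0Rw1 but no w with w0Rw and w1Rw.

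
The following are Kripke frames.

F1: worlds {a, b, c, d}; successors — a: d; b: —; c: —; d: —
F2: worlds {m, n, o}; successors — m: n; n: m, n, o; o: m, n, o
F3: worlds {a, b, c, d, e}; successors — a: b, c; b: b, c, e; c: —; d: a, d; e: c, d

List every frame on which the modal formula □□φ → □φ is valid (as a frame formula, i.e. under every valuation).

F2

This is the axiom for density; its first-order frame correspondent is ∀x ∀y (Rxy → ∃z (Rxz ∧ Rzy)).
F1: fails — Rad but no z with Raz and Rzd.
F2: ✓.
F3: fails — Rec but no z with Rez and Rzc.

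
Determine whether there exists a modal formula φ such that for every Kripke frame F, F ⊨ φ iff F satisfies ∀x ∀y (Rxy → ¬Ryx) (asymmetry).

If a class were modally definable it would be closed under surjective bounded morphisms (Goldblatt–Thomason).
The 3-cycle (worlds 0,1,2 with 0→1→2→0) is asymmetric. Mapping every world to a single reflexive point • is a surjective bounded morphism, and the reflexive point is not asymmetric (R•• but asymmetry requires ¬R••).
So no modal formula (or set of formulas) defines exactly the asymmetric frames.

No — not modally definable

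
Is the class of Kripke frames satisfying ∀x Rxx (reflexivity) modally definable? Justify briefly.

Yes, by □p → p

Yes: it is reflexivity, defined by the T schema □p → p.
Suppose □p→p is valid. At any x set V(p)={w : Rxw}. Then □p holds at x, so p holds at x, i.e. Rxx.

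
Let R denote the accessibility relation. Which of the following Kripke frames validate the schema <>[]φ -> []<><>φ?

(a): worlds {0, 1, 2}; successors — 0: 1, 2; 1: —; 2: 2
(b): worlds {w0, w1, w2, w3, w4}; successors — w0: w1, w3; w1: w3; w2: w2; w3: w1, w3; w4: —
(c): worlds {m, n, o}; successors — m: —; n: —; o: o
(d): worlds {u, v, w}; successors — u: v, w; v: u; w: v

(b), (c)

The schema corresponds to a generalized confluence (Geach) condition: forall x forall y forall z ((xRy & xRz) -> exists w (yRw & z R^2 w)).
(a): fails — 0R1, 0R1 but no w with 1Rw and 1R²w.
(b): satisfies the condition.
(c): satisfies the condition.
(d): fails — uRv, uRv but no t with vRt and vR²t.
Valid on: (b), (c).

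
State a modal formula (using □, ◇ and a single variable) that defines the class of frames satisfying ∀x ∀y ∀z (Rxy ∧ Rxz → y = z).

The condition is partial functionality. The CD schema ◇r → □r defines it.
Suppose ◇r→□r is valid. Take Rxy, Rxz and set V(r)={y}. Then ◇r at x, so □r at x, so r at z, i.e. z=y.

◇r → □r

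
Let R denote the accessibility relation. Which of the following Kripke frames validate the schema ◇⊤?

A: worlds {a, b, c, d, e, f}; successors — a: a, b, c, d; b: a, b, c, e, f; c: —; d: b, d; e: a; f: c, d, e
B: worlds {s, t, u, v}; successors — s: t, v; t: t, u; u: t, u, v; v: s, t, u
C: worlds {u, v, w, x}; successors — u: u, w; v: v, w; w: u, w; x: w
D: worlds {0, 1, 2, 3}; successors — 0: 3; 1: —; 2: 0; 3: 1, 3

B, C

The schema corresponds to seriality: ∀x ∃y Rxy.
A: fails — world c has no successor.
B: holds.
C: holds.
D: fails — world 1 has no successor.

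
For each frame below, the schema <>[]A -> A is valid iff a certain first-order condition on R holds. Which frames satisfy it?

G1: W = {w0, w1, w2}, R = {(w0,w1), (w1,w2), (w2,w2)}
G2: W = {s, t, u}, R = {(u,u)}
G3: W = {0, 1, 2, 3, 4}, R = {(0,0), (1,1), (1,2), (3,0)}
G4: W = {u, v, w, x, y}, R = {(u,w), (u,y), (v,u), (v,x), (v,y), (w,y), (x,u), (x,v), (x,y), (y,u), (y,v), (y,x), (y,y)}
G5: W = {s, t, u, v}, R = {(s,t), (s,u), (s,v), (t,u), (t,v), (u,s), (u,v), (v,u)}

G2

The schema corresponds to a generalized confluence (Geach) condition: forall x forall y (xRy -> exists w (yRw & x = w)).
G1: fails — w0Rw1 but no w with w1Rw and w0=w.
G2: ✓.
G3: fails — 1R2 but no w with 2Rw and 1=w.
G4: fails — uRw but no t with wRt and u=t.
G5: fails — sRt but no w with tRw and s=w.
Valid on: G2.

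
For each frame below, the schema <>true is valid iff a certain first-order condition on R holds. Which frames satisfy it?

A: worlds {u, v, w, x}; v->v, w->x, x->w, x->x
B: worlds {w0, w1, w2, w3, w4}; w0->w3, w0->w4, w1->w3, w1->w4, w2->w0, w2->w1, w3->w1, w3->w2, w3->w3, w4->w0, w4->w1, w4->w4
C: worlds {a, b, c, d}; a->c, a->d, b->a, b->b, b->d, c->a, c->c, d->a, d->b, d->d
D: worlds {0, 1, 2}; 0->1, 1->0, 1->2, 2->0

B, C, D

The schema corresponds to seriality: forall x exists y Rxy.
A: fails — world u has no successor.
B: holds.
C: holds.
D: holds.
Valid on: B, C, D.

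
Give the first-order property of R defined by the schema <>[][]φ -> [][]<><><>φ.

forall x forall y forall z ((xRy & x R^2 z) -> exists w (y R^2 w & z R^3 w))

This is a Sahlqvist (Geach-type) schema ◇^1□^2φ → □^2◇^3φ.
Minimal-valuation argument: fix x; take any y with xR^1y and any z with xR^2z. Set V(φ) to the set of worlds R-reachable from y in exactly 2 steps. Then □^2φ holds at y, so the antecedent holds at x; validity forces ◇^3φ at z, giving a w with zR^3w and yR^2w.
First-order correspondent: forall x forall y forall z ((xRy & x R^2 z) -> exists w (y R^2 w & z R^3 w)).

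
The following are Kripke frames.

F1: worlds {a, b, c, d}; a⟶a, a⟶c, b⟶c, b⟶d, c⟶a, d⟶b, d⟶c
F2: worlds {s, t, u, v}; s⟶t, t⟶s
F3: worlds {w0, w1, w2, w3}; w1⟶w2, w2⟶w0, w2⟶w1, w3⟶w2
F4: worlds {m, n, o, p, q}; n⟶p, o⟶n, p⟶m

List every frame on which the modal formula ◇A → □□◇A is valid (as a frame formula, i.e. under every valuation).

F2

The schema corresponds to a generalized confluence (Geach) condition: ∀x ∀y ∀z ((xRy ∧ xR²z) → ∃w (y = w ∧ zRw)).
F1: fails — aRc, aR²c but no w with c=w and cRw.
F2: holds.
F3: fails — w1Rw2, w1R²w0 but no w with w2=w and w0Rw.
F4: fails — nRp, nR²m but no w with p=w and mRw.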